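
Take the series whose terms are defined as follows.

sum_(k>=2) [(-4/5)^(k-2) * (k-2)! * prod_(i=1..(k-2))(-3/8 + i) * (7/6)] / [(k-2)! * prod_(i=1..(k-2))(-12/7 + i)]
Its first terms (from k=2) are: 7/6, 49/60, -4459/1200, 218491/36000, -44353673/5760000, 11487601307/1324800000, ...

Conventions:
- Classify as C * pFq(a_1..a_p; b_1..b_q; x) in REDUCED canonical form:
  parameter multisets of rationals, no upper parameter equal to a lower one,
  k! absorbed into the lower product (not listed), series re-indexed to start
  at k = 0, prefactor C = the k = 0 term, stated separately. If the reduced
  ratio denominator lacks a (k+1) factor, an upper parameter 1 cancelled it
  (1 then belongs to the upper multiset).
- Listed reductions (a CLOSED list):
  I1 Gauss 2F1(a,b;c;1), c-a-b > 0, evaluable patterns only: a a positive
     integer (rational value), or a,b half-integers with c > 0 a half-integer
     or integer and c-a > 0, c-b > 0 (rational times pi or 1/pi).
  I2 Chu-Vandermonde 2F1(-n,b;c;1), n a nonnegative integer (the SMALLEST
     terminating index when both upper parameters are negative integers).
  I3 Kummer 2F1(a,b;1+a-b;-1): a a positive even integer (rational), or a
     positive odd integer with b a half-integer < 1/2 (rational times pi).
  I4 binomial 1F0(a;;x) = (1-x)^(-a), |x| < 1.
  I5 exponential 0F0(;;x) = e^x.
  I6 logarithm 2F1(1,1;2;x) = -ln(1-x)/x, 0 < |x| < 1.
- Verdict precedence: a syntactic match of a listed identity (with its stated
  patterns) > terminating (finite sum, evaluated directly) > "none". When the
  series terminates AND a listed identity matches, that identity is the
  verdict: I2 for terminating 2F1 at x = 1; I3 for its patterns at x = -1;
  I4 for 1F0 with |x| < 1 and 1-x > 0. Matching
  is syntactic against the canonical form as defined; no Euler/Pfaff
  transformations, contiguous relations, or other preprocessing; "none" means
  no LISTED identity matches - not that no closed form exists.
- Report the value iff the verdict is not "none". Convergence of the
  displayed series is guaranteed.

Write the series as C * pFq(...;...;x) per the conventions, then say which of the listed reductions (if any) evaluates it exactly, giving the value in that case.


This is 7/6 * 2F1(5/8, 1; -5/7; -4/5) in reduced canonical form. Verdict: none - this 2F1 at x = -4/5 matches no listed pattern, and upper {5/8, 1} holds no stopper.

Key step: with t_0 = 7/6, the running product (C = 7/6, x = -4/5) telescopes to a rising factorial.
Ratio: r(k) = (-4/5) * (k+5/8) (k+1) / [(k-5/7) (k+1)] - poly over poly, x = (-4/5) from leading terms; C = 7/6 at k = 0.


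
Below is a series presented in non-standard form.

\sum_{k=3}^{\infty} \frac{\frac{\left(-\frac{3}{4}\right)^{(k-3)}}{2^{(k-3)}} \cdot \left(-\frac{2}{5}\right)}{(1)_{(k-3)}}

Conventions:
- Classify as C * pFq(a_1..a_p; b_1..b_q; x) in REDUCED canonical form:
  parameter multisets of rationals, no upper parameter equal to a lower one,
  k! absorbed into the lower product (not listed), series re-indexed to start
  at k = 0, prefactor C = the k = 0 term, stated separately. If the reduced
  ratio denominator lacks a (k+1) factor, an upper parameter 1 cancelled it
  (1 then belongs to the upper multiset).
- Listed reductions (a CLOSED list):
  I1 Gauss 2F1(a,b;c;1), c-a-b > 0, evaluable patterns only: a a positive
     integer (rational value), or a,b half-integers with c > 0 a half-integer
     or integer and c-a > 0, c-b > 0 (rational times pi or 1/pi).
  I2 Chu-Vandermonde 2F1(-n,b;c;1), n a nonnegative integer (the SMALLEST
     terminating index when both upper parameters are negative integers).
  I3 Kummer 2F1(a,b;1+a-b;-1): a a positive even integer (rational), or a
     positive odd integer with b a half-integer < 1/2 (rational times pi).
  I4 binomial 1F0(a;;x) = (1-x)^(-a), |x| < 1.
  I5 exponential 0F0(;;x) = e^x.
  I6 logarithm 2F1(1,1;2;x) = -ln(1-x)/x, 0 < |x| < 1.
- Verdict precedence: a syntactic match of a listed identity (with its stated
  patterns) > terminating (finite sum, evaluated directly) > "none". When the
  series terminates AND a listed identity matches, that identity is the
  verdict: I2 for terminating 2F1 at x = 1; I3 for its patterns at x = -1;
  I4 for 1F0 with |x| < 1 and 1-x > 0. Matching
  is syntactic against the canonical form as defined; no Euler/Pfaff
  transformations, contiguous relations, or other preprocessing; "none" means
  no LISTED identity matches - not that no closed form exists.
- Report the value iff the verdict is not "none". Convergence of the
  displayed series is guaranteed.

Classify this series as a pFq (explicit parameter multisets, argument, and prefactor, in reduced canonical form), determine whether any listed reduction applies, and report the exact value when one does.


x = -\frac{3}{8} here; the reduced form reads 0F0, upper {-}, lower {-}, C = -\frac{2}{5}. Verdict: the exponential series (I5) applies (the 0F0 exponential series at x = -\frac{3}{8}). Exact value: \left(-\frac{2}{5}\right) \cdot e^{-\frac{3}{8}}.

The tell: t_0 being -\frac{2}{5}, (1)_k (prefactor -2/5) is k! itself.
Consecutive-term ratio: r(k) = -\frac{3}{8} * 1 / [(k+1)] - rational in k. x = -\frac{3}{8}; t_0 = -\frac{2}{5}; negate the roots.


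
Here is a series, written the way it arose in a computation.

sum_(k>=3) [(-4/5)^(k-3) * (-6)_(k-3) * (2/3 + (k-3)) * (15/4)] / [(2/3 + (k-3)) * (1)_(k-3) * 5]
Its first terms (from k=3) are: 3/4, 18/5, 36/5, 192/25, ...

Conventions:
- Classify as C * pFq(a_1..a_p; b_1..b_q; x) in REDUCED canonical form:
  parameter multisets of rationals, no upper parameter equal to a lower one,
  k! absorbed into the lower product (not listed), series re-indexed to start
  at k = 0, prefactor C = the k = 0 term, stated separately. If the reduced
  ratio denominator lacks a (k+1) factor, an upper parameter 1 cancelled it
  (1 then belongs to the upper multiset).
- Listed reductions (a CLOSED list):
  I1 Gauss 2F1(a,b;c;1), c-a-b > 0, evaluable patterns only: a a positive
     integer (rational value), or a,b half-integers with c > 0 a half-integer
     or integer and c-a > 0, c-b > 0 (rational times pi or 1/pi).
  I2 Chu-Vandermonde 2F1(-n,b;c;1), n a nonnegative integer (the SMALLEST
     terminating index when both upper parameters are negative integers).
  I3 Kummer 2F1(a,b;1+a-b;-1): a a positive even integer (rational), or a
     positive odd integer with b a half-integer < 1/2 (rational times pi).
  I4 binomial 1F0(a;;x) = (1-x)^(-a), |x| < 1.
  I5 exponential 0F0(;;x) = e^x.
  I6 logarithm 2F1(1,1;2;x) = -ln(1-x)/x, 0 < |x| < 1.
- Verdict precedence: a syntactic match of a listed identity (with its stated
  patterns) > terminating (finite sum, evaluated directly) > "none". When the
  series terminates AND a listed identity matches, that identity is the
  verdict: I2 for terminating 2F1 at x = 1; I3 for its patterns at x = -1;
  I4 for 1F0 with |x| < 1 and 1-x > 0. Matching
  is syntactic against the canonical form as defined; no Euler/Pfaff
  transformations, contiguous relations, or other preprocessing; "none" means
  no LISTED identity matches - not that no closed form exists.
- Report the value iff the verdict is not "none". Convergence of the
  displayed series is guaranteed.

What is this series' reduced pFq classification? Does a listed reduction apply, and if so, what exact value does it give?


Classification (C = 3/4): 1F0 with upper {-6}, lower {-}, argument x = -4/5. Verdict at x = -4/5: binomial (I4) matches (the 1F0 binomial series: exponent 6, x = -4/5). Its exact value is 1594323/62500.

Key step: from the first term 3/4: (1)_k (C = 3/4, x = -4/5) is k! itself.
Step ratio: r(k) = (-4/5) * (k-6) / [(k+1)] ; factor over Q: parameters, x = (-4/5), and C = 3/4.


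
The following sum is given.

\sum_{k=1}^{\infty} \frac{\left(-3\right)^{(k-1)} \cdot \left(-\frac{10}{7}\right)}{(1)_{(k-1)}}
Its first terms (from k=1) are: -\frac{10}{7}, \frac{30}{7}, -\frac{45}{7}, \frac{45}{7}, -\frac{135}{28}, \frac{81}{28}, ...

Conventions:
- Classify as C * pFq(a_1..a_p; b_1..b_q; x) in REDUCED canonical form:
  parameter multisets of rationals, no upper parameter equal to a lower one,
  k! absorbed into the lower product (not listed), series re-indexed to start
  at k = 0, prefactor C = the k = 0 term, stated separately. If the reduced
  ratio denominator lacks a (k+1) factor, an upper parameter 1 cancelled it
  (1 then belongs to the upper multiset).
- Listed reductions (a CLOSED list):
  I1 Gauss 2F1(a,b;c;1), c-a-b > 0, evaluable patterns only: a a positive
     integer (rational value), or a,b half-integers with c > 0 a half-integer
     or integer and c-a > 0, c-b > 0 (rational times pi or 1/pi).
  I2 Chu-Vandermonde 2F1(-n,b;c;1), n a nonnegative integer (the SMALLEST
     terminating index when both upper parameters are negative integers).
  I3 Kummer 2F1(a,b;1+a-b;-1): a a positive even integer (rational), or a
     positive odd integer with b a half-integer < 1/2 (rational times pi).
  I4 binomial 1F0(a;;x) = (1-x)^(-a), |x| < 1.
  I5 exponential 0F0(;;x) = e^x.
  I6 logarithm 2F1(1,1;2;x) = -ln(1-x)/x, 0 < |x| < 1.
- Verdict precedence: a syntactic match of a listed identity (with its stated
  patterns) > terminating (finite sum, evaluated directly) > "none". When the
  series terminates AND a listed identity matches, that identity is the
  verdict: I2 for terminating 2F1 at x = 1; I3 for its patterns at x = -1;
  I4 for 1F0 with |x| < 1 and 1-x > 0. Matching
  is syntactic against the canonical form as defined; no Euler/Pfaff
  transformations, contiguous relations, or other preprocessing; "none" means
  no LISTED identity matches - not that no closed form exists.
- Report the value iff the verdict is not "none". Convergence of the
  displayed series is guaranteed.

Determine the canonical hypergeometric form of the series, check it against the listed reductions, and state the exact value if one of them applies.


The tell: t_0 being -\frac{10}{7}, (1)_k (C = -10/7) is k! itself.
Adjacent-term ratio: r(k) = -3 * 1 / [(k+1)] ; factor over Q: parameters, x = -3, and C = -\frac{10}{7}.

Canonical form: C = -\frac{10}{7} times 0F0 with upper {-}, lower {-}, x = -3. Verdict (x = -3): the I5 exponential reduction applies (the 0F0 exponential series at x = -3). Value: \left(-\frac{10}{7}\right) \cdot e^{-3}.


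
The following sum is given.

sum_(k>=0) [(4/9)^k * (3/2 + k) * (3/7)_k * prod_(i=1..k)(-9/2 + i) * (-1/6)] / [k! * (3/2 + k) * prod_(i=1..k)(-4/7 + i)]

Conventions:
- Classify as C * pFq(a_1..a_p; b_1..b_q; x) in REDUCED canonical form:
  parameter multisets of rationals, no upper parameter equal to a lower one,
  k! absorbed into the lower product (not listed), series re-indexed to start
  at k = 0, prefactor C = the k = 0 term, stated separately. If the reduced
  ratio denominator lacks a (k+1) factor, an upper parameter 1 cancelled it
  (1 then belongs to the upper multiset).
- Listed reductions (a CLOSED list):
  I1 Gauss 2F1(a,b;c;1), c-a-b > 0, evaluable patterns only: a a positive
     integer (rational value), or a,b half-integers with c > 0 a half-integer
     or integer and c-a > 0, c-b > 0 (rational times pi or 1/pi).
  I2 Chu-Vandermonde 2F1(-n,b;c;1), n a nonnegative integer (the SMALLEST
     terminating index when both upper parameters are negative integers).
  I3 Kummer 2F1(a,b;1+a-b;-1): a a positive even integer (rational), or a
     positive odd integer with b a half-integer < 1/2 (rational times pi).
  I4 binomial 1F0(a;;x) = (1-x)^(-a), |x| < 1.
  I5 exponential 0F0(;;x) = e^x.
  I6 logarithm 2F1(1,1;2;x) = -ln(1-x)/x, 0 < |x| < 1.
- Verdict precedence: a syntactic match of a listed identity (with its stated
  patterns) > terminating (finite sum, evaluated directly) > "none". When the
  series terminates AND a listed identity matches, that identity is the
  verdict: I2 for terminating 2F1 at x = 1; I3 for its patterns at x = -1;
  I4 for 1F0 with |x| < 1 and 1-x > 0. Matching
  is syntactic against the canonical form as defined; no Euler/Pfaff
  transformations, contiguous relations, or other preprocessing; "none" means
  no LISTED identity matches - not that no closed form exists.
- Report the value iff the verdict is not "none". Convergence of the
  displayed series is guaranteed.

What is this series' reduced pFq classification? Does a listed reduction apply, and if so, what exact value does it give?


x = 4/9 here; the reduced form reads 1F0, upper {-7/2}, lower {-}, C = -1/6. Verdict: this is the binomial series (I4) (the 1F0 binomial series: exponent 7/2, x = 4/9). Exact value: (-1/6) * (5/9)^(7/2).

First insight: with t_0 = -1/6, the lower running product (prefactor -1/6) is a rising factorial.
Ratio: r(k) = (4/9) * (k-7/2) / [(k+1)] - poly over poly, x = (4/9) from leading terms; C = -1/6 at k = 0.


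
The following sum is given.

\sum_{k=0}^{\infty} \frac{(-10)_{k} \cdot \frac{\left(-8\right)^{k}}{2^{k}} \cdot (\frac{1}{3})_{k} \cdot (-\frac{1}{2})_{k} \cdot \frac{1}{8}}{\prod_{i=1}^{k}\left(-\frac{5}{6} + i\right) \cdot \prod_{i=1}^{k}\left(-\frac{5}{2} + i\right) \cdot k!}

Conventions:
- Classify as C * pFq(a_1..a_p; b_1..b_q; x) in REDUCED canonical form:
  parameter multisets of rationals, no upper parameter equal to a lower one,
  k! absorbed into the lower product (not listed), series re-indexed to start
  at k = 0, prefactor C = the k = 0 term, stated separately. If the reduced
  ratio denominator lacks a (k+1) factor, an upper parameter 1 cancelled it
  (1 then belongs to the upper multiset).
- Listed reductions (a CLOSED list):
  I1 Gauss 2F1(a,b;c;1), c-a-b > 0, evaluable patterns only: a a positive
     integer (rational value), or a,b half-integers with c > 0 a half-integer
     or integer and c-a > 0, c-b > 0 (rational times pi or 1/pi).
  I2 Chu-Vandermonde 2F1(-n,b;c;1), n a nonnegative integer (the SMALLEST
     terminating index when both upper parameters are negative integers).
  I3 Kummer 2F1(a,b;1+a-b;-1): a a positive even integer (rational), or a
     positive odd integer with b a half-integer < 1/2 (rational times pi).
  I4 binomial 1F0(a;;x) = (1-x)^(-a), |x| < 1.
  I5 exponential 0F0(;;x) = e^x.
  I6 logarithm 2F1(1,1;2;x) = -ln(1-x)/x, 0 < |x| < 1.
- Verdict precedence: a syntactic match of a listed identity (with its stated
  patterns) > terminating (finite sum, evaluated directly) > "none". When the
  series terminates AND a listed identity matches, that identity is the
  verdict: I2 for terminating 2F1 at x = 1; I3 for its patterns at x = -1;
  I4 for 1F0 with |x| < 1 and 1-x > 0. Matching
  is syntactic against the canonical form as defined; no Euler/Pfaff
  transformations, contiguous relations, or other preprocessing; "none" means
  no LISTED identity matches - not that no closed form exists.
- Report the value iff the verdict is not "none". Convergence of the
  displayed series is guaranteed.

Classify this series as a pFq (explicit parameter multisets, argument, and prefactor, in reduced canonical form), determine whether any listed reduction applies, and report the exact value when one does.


This is \frac{1}{8} * 3F2(-10, -\frac{1}{2}, \frac{1}{3}; -\frac{3}{2}, \frac{1}{6}; -4) in reduced canonical form. Verdict: terminating. (-10)_k vanishes past k = 10, leaving a 11-term sum, computed directly. Value: -\frac{370545161708545749}{23877282520}.

Key step: t_0 being \frac{1}{8}, the two k-th powers (C = 1/8, x = -4) combine into one argument.
Step ratio: r(k) = -4 * (k-10) (k-\frac{1}{2}) (k+\frac{1}{3}) / [(k-\frac{3}{2}) (k+\frac{1}{6}) (k+1)] - rational; roots negated = parameters, x = -4, C = \frac{1}{8}.


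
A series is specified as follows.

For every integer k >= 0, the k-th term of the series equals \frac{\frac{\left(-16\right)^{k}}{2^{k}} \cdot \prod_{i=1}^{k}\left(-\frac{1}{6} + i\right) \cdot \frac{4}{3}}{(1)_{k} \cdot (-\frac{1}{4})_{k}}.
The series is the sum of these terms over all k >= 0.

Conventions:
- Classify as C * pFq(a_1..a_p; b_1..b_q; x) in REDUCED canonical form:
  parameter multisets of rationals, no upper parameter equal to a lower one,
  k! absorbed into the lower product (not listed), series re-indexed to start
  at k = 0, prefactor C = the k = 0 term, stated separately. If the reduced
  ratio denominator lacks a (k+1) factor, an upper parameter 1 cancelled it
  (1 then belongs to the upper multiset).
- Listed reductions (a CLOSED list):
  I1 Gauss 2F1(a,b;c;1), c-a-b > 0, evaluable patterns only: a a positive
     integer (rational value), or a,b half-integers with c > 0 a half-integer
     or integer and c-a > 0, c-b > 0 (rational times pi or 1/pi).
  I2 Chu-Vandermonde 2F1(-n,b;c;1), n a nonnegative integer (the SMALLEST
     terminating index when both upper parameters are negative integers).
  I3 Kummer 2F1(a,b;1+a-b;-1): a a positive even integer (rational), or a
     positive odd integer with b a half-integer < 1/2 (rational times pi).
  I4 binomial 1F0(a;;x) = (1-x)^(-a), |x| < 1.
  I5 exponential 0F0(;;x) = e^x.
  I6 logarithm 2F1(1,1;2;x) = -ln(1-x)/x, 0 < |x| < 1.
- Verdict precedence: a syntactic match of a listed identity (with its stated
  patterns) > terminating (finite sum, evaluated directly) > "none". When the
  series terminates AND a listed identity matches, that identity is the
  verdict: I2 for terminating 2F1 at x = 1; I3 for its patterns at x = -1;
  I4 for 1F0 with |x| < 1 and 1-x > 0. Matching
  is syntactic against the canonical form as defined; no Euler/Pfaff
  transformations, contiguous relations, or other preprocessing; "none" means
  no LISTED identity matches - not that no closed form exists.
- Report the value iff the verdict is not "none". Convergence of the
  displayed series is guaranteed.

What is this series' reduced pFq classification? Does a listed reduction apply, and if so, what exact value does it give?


Key observation: with t_0 = \frac{4}{3}, (1)_k (C = 4/3, x = -8) is k! itself.
Adjacent-term ratio: r(k) = -8 * (k+\frac{5}{6}) / [(k-\frac{1}{4}) (k+1)] - rational; roots negated = parameters, x = -8, C = \frac{4}{3}.

Canonical form: C = \frac{4}{3} times 1F1 with upper {\frac{5}{6}}, lower {-\frac{1}{4}}, x = -8. Verdict: no listed reduction: x = -8 and upper {\frac{5}{6}} fail every I1-I6 pattern.


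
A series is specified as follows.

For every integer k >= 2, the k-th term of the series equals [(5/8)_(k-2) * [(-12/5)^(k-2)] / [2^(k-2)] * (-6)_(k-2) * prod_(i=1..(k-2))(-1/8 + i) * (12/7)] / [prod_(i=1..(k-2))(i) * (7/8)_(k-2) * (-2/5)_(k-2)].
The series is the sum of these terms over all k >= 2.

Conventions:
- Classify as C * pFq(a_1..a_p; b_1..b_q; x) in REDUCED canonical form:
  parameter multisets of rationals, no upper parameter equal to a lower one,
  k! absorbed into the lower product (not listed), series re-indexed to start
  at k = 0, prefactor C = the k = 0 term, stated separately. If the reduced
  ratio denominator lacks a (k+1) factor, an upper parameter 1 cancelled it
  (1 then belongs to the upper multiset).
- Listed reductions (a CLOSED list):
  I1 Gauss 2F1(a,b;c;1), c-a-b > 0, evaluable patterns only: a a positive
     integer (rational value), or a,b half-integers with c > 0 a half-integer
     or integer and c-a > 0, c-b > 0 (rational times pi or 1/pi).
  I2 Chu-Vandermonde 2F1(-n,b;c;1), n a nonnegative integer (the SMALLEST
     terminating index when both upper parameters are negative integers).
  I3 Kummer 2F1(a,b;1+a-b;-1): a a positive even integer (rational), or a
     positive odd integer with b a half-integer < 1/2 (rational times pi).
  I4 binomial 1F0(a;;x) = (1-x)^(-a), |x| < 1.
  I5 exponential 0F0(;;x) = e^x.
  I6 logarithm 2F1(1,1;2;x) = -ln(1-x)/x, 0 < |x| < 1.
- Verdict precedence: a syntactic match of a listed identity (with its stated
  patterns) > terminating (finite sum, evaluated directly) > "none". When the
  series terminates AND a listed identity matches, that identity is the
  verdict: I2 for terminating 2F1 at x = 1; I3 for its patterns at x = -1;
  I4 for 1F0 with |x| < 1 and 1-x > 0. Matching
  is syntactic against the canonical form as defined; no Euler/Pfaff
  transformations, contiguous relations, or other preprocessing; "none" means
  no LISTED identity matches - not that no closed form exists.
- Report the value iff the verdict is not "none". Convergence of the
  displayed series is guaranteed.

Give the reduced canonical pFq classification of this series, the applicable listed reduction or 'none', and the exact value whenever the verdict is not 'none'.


First insight: with t_0 = 12/7, the running product (C = 12/7) telescopes to a rising factorial.
Consecutive-term ratio: r(k) = (-6/5) * (k-6) (k+5/8) / [(k-2/5) (k+1)] - poly over poly, x = (-6/5) from leading terms; C = 12/7 at k = 0.

With C = 12/7: the canonical form is 2F1(-6, 5/8; -2/5; -6/5). Verdict: terminating - upper -6 stops the sum at k = 6; the 7 terms are added exactly. Hence: -7902182157/5275648.


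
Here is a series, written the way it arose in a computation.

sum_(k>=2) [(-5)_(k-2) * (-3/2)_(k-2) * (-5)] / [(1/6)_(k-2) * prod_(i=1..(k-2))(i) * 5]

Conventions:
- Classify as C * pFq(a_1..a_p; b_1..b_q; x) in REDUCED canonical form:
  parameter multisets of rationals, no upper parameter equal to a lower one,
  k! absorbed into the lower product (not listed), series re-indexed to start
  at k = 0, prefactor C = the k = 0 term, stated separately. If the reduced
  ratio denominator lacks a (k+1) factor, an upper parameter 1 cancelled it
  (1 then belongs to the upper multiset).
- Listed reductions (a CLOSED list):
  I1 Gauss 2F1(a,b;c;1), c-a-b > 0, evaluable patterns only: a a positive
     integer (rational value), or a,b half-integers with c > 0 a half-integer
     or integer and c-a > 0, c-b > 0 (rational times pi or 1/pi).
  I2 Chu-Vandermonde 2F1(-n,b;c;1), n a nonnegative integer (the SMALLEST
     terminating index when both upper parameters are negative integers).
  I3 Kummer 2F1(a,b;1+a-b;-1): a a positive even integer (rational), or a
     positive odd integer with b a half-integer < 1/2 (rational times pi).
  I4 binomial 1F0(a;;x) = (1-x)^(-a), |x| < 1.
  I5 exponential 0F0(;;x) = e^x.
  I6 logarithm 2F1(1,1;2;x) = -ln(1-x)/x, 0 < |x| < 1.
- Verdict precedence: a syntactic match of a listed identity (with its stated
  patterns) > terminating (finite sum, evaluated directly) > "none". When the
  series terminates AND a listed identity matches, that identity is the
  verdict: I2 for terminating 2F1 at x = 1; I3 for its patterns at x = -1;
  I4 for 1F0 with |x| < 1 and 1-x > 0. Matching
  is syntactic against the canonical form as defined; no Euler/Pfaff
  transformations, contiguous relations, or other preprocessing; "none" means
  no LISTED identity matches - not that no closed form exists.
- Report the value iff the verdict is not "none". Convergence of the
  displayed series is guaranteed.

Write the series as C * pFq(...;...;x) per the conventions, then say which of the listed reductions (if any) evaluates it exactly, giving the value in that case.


First insight: with t_0 = -1, the constant factors (prefactor -1) combine into one prefactor.
Term ratio: r(k) = 1 * (k-5) (k-3/2) / [(k+1/6) (k+1)] - poly over poly, x = 1 from leading terms; C = -1 at k = 0.

The series (x = 1) is 2F1: upper {-5, -3/2}, lower {1/6}, prefactor -1. Verdict: the Chu-Vandermonde identity I2 fires (terminating 2F1 at x = 1 with n = 5, b = -3/2, c = 1/6). Value: -95744/1235.


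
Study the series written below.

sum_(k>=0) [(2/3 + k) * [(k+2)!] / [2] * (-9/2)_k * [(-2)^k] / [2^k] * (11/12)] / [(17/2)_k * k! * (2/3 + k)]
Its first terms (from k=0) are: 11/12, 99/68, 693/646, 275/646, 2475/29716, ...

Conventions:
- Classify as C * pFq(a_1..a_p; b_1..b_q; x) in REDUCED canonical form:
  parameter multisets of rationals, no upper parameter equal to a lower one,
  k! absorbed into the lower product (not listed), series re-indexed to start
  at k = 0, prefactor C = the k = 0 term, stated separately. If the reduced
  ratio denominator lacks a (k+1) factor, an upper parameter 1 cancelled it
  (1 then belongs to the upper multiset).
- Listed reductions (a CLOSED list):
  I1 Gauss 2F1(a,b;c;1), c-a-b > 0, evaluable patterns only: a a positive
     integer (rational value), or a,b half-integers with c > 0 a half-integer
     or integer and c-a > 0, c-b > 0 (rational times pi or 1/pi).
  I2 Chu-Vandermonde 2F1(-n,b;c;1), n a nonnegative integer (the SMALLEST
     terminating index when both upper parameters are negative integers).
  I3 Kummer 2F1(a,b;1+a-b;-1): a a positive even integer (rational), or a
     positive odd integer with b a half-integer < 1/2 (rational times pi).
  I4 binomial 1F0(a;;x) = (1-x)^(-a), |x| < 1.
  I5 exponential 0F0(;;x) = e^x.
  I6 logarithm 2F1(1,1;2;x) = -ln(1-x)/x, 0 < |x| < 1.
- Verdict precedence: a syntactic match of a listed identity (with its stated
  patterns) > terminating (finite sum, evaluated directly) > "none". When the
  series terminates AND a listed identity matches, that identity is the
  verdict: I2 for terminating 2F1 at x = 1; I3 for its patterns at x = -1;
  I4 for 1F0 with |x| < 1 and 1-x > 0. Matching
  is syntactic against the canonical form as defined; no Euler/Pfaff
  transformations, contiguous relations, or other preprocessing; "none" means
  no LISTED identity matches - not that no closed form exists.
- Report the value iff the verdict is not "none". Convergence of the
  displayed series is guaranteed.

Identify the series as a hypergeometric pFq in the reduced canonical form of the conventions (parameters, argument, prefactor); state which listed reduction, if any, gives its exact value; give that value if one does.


Reduced: x = -1, 2F1, upper = {-9/2, 3}, lower = {17/2}, C = 11/12. Verdict: this is Kummer's theorem (I3) (x = -1; c = 17/2 equals 1+a-b for upper {-9/2, 3}: listed pattern). Exact value: (165165/131072) * pi.

Key observation: t_0 = 11/12 here, and k + 2/3 divides numerator and denominator alike; C = 11/12, x = -1 after cancelling.
Consecutive-term ratio: r(k) = (-1) * (k-9/2) (k+3) / [(k+17/2) (k+1)] - rational in k, leading ratio (-1); with t_0 = 11/12, classification follows.


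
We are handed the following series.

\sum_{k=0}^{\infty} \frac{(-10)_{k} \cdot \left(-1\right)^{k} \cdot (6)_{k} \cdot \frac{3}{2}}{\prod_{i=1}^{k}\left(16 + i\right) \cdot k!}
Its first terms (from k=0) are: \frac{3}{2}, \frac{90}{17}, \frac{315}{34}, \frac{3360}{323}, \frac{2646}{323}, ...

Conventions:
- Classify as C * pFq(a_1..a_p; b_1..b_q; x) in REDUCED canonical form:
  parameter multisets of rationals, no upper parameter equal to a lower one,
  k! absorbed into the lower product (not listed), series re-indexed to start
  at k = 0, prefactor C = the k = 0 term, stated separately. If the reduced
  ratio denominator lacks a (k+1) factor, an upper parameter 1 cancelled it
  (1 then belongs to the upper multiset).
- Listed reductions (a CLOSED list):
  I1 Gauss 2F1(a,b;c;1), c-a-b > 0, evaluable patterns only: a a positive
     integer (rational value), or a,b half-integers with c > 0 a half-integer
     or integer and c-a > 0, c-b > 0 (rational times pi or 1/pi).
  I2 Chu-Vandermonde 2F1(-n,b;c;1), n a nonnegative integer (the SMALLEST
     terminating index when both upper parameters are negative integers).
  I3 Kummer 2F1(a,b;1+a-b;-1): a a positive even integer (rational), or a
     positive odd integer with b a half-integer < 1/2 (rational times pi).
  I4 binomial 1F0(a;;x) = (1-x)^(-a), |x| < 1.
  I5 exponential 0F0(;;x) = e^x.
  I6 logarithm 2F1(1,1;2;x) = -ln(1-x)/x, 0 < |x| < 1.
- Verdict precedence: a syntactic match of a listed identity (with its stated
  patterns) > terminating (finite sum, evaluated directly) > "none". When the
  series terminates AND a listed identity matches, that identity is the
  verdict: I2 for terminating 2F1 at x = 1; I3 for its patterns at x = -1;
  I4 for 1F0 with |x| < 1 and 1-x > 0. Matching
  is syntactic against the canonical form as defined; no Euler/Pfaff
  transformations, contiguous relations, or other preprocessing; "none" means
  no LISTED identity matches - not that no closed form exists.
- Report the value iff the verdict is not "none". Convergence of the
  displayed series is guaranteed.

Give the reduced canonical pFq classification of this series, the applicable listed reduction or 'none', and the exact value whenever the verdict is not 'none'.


Prefactor \frac{3}{2}, argument -1: 2F1 with upper {-10, 6} over lower {17}. Verdict: this is Kummer's theorem (I3) (x = -1; c = 17 equals 1+a-b for upper {-10, 6}: listed pattern). Sum: 42.

Key step: t_0 = \frac{3}{2} here, and the lower running product (C = 3/2) is a rising factorial.
Term ratio: r(k) = -1 * (k-10) (k+6) / [(k+17) (k+1)] - rational in k. x = -1; t_0 = \frac{3}{2}; negate the roots.


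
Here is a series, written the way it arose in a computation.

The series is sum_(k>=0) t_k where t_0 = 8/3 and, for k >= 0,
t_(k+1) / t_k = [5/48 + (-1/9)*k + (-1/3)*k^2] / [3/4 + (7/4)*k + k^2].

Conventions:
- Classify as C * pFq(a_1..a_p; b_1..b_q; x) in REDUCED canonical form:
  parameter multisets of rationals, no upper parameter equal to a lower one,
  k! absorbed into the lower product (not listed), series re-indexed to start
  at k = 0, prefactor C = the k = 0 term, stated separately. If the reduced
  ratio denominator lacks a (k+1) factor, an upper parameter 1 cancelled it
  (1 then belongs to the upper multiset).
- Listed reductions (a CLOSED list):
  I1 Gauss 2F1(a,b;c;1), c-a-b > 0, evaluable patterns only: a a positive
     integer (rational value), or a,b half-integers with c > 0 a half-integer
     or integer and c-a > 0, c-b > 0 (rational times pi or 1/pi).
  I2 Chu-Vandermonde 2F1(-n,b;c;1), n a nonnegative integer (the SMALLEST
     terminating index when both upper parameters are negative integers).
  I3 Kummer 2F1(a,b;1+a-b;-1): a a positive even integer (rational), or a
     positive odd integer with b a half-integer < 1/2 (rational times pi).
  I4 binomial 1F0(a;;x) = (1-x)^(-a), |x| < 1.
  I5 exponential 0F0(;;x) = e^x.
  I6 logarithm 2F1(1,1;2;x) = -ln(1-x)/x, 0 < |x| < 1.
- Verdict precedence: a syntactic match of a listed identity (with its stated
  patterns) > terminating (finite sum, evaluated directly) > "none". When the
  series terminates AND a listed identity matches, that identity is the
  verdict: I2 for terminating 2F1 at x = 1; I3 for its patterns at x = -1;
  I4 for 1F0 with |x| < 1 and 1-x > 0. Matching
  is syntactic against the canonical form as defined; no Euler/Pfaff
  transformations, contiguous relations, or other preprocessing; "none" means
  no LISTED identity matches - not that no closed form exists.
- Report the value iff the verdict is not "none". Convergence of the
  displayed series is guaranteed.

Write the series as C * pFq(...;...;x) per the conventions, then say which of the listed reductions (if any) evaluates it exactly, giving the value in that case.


Prefactor 8/3, argument -1/3: 1F0 with upper {-5/12} over lower {-}. Verdict: the I4 binomial reduction applies (the 1F0 binomial series: exponent 5/12, x = -1/3). Value: (8/3) * (4/3)^(5/12).

First insight: with t_0 = 8/3, the expanded ratio factors over Q; prefactor 8/3, roots give parameters.
Consecutive-term ratio: r(k) = (-1/3) * (k-5/12) / [(k+1)] - poly over poly, x = (-1/3) from leading terms; C = 8/3 at k = 0.


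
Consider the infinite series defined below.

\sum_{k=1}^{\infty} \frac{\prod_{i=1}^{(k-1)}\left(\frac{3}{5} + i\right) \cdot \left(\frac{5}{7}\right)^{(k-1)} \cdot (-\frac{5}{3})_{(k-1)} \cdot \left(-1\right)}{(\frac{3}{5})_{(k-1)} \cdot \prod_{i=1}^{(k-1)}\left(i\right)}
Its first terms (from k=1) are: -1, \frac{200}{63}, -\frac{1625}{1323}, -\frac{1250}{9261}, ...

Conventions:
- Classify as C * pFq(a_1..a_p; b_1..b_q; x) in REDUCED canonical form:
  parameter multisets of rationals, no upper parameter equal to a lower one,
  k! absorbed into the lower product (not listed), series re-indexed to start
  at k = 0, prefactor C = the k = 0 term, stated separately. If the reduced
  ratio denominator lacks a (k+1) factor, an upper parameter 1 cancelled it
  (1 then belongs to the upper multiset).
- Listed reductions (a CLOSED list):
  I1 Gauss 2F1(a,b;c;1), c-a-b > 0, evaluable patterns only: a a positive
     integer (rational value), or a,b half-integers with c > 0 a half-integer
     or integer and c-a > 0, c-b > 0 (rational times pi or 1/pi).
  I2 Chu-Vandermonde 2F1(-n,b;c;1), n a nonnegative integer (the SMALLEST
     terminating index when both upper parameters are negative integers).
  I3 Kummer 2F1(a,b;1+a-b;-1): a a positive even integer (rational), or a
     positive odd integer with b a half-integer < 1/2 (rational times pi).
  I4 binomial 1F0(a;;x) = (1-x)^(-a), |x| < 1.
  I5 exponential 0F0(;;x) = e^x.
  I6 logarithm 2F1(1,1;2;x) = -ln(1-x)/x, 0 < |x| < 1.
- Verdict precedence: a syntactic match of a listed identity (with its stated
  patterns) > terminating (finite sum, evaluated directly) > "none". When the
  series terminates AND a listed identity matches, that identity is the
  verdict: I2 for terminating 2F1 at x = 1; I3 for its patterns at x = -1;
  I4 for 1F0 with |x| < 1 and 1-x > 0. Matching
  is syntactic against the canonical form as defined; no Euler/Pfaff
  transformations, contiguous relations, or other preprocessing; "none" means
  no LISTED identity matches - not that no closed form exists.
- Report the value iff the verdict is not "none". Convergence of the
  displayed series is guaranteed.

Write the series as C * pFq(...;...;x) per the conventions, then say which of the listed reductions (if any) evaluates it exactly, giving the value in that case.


This is -1 * 2F1(-\frac{5}{3}, \frac{8}{5}; \frac{3}{5}; \frac{5}{7}) in reduced canonical form. Verdict: none. No listed pattern accepts 2F1(-\frac{5}{3}, \frac{8}{5}; \frac{3}{5}; \frac{5}{7}).

Key observation: x = \frac{5}{7} and the product of the first k integers (C = -1) is k!.
Adjacent-term ratio: r(k) = \frac{5}{7} * (k-\frac{5}{3}) (k+\frac{8}{5}) / [(k+\frac{3}{5}) (k+1)] - rational; roots negated = parameters, x = \frac{5}{7}, C = -1.


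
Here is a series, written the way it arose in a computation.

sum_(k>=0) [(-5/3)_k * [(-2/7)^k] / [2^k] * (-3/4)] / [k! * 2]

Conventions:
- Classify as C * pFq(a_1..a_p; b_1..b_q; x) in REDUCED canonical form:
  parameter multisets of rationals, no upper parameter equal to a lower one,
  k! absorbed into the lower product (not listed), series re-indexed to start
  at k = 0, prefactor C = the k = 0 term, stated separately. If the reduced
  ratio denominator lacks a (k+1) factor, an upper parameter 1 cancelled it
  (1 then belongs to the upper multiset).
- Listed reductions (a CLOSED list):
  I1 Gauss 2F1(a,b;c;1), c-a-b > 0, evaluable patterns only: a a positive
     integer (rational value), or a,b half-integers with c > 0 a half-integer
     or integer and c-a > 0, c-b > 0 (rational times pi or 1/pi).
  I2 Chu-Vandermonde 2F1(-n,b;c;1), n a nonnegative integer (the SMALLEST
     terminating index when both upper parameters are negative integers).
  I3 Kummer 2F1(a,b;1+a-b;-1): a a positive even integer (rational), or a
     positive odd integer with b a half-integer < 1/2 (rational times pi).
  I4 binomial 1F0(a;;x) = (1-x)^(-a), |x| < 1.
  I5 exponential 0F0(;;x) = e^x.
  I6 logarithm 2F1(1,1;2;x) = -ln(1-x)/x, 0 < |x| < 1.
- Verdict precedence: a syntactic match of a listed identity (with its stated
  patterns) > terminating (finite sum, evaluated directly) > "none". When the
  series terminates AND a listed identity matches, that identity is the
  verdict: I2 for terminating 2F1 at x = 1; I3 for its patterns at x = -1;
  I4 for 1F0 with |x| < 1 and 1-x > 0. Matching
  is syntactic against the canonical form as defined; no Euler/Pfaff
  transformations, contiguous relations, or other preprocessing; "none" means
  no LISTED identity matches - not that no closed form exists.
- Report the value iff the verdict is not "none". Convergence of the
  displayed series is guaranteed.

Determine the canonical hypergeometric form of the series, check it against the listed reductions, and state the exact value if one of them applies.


This is -3/8 * 1F0(-5/3; -; -1/7) in reduced canonical form. Verdict: the binomial series (I4) fires (the 1F0 binomial series: exponent 5/3, x = -1/7). Hence: (-3/8) * (8/7)^(5/3).

Key observation: x = (-1/7) and the constant factors (C = -3/8) combine into one prefactor.
Term ratio: r(k) = (-1/7) * (k-5/3) / [(k+1)] - rational; roots negated = parameters, x = (-1/7), C = -3/8.


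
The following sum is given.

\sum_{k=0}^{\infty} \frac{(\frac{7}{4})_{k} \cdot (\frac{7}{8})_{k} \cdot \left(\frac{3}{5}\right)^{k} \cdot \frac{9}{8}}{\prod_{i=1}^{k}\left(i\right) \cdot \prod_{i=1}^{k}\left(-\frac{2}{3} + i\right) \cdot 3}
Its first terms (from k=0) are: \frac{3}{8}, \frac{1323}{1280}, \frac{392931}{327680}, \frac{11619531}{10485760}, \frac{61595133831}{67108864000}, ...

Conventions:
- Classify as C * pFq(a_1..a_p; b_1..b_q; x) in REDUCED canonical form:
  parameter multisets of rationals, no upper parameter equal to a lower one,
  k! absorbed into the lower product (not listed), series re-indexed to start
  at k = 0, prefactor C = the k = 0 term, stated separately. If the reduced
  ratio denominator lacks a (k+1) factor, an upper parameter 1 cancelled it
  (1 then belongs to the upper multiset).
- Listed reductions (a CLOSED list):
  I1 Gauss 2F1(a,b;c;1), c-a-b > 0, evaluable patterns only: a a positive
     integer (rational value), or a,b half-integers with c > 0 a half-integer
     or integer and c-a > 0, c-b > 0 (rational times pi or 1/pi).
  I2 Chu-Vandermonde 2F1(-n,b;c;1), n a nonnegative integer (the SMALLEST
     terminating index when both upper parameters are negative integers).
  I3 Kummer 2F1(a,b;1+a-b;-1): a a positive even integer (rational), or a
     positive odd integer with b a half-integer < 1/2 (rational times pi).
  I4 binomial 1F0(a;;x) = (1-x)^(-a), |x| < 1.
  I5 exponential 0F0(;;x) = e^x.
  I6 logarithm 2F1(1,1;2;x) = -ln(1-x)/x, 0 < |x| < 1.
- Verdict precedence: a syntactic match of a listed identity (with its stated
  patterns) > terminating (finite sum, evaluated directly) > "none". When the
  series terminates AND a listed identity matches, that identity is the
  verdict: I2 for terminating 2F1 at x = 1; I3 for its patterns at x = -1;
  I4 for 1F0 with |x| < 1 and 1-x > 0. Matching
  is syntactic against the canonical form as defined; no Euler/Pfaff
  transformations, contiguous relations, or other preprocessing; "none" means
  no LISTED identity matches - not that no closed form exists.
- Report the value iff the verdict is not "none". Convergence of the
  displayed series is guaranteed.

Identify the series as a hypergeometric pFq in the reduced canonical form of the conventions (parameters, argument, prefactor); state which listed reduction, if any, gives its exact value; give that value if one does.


Structural cue: from the first term \frac{3}{8}: the lower running product (C = 3/8) is a rising factorial.
Consecutive-term ratio: r(k) = \frac{3}{5} * (k+\frac{7}{8}) (k+\frac{7}{4}) / [(k+\frac{1}{3}) (k+1)] ; factor over Q: parameters, x = \frac{3}{5}, and C = \frac{3}{8}.

Canonical form: C = \frac{3}{8} times 2F1 with upper {\frac{7}{8}, \frac{7}{4}}, lower {\frac{1}{3}}, x = \frac{3}{5}. Verdict: no listed reduction: x = \frac{3}{5} and upper {\frac{7}{8}, \frac{7}{4}} fail every I1-I6 pattern.


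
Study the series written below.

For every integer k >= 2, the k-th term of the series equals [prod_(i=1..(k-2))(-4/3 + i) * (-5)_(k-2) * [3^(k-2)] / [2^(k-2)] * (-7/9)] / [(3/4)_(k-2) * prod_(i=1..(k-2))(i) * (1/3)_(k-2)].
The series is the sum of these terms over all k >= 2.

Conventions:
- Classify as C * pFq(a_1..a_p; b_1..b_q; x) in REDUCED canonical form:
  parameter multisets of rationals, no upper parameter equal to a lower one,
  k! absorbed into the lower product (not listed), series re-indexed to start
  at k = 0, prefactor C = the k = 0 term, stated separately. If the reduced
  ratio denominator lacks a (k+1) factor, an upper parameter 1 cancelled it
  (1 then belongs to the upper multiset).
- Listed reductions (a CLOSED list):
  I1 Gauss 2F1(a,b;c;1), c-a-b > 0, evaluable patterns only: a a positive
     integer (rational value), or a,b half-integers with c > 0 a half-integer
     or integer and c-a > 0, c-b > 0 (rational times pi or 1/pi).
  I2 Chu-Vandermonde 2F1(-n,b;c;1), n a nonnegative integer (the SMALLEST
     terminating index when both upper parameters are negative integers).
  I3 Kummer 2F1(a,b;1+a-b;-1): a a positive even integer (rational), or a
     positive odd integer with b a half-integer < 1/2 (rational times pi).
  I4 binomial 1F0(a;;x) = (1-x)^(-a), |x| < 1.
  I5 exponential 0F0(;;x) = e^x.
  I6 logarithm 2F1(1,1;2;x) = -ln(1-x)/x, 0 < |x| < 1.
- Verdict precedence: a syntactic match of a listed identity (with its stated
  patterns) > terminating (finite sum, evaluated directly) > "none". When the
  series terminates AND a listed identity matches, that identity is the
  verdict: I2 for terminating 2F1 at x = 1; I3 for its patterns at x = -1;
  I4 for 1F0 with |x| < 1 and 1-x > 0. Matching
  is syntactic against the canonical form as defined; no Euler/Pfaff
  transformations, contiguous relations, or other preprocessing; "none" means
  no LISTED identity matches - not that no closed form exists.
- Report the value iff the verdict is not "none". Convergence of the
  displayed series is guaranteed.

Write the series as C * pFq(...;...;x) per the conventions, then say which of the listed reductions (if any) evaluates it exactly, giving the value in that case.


Classification (C = -7/9): 2F2 with upper {-5, -1/3}, lower {1/3, 3/4}, argument x = 3/2. Verdict: terminating - no listed pattern fits, but -5 in the upper list cuts the series at k = 5; direct evaluation. Its exact value is -3502943/855855.

First insight: t_0 = -7/9 here, and the two k-th powers (C = -7/9) combine into one argument.
Consecutive-term ratio: r(k) = (3/2) * (k-5) (k-1/3) / [(k+1/3) (k+3/4) (k+1)] - rational in k, leading ratio (3/2); with t_0 = -7/9, classification follows.
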